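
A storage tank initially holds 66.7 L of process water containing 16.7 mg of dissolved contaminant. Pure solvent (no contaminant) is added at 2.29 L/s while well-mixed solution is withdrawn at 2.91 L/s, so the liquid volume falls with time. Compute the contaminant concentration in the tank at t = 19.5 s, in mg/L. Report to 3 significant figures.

Let m(t) be the amount of contaminant. Volume: V(t) = V₀ + (Q_in − Q_out) t = 66.7 − 0.62000 t; V(19.5) = 54.610 L.
Species balance (pure solvent in): dm/dt = −Q_out · m/V(t).
dm/m = −Q_out dt/(V₀ − 0.62000 t); integrating gives ln(m/m₀) = −(Q_out/(Q_in−Q_out)) ln(V/V₀).
m = m₀ (V₀/V)^(Q_out/(Q_in−Q_out)) = 16.7 × (66.7/54.610)^(-4.6935) = 6.5323 mg.
C = m/V = 6.5323/54.610 = 0.11962 mg/L.

0.120 mg/L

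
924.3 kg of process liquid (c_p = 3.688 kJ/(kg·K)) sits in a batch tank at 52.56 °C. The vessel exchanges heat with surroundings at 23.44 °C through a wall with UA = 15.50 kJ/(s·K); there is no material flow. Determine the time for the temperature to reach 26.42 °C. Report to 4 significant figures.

Energy balance: M c_p dT/dt = −UA(T − T_amb).
τ = M c_p/UA = 219.924 s; T_ss = T_amb = 23.4400 °C.
T(t) = T_ss + (T₀ − T_ss)e^(−t/τ); set T = 26.42:
t = −τ ln[(T − T_ss)/(T₀ − T_ss)] = −219.924 · ln(0.102335) = 501.317 s.

501.3 s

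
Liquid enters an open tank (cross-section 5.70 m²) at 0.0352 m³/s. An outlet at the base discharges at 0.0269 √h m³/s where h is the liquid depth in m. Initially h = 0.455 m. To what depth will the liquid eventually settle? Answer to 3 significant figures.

1.71 m

A dh/dt = Q_in − 0.0269 √h. Steady state requires inflow = outflow:
Q_in = 0.0269 √h_ss ⇒ √h_ss = 0.0352/0.0269 = 1.3086.
h_ss = 1.3086² = 1.7123 m. (Since h₀ = 0.455 m < h_ss, the level will rise toward this value.)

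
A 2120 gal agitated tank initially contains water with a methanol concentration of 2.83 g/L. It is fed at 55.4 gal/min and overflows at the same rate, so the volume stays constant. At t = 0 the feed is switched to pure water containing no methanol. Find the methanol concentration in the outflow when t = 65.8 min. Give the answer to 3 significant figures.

Accumulation = in − out for the solute gives V dC/dt = Q(C_in − C).
Time constant τ = V/Q = 2120/55.4 = 38.267 min.
C approaches C_in exponentially: C(t) = C_in + (C₀ − C_in) e^(−t/τ).
C(65.8) = 0 + (2.83 − 0)·e^(−65.8/38.267) = 0 + (2.8300)·0.17916 = 0.50702 g/L.

0.507 g/L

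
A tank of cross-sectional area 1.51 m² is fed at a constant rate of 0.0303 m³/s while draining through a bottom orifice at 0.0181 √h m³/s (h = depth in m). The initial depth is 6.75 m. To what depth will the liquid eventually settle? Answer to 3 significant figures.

A dh/dt = Q_in − 0.0181 √h. Steady state requires inflow = outflow:
Q_in = 0.0181 √h_ss ⇒ √h_ss = 0.0303/0.0181 = 1.6740.
h_ss = 1.6740² = 2.8024 m. (Since h₀ = 6.75 m > h_ss, the level will fall toward this value.)

2.80 m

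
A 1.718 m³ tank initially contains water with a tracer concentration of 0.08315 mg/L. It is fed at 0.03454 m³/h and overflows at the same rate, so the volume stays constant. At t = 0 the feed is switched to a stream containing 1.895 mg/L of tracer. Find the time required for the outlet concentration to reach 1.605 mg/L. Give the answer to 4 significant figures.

Species balance: V dC/dt = Q(C_in − C) ⇒ τ = V/Q = 49.7394 h.
C(t) = C_in + (C₀ − C_in) e^(−t/τ). Set C = 1.605 and solve for t:
e^(−t/τ) = (C − C_in)/(C₀ − C_in) = (1.605 − 1.895)/(0.08315 − 1.895) = 0.160057
t = −τ ln(…) = 49.7394 × 1.83222 = 91.1337 h.

91.13 h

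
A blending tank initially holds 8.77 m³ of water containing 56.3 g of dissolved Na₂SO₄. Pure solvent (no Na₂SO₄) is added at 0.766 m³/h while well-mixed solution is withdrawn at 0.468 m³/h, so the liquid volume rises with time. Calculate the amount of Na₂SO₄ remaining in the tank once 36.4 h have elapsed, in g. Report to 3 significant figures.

15.9 g

Let m(t) be the amount of Na₂SO₄. Volume: V(t) = V₀ + (Q_in − Q_out) t = 8.77 + 0.29800 t; V(36.4) = 19.617 m³.
Species balance (pure solvent in): dm/dt = −Q_out · m/V(t).
dm/m = −Q_out dt/(V₀ + 0.29800 t); integrating gives ln(m/m₀) = −(Q_out/(Q_in−Q_out)) ln(V/V₀).
m = m₀ (V₀/V)^(Q_out/(Q_in−Q_out)) = 56.3 × (8.77/19.617)^(1.5705) = 15.901 g.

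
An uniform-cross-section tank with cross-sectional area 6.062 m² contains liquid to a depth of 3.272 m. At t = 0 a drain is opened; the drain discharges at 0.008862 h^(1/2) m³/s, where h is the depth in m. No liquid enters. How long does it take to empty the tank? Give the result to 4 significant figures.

With no inflow, A dh/dt = −0.008862 √h.
∫ h^(−1/2) dh = −(0.008862/A) ∫ dt, giving 2√h = 2√h₀ − (0.008862/A) t.
Set h = 0: 2√h₀ = (0.008862/A) t_empty ⇒ t_empty = 2A√h₀/0.008862.
t_empty = 2·6.062·√3.272/0.008862 = 12.1240·1.80887/0.008862 = 2474.69 s.

2475 s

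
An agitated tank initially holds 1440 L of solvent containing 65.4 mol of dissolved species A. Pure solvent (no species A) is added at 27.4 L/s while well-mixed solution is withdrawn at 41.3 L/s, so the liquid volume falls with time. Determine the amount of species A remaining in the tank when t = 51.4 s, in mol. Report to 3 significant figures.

Total volume: dV/dt = Q_in − Q_out = -13.900 L/s, so V(t) = 1440 − 13.900 t and V(51.4) = 725.54 L.
No species A enters, so dm/dt = −Q_out · (m/V).
Separate: dm/m = −Q_out dt/V(t) ⇒ ln(m/m₀) = −(Q_out/(Q_in−Q_out)) ln(V/V₀).
m = m₀ (V₀/V)^(Q_out/(Q_in−Q_out)) = 65.4 × (1440/725.54)^(-2.9712) = 8.5318 mol.

8.53 mol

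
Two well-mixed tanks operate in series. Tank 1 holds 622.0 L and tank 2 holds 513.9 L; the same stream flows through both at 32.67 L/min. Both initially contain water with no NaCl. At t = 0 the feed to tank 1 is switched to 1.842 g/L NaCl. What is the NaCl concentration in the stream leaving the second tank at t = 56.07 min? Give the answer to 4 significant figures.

1.532 g/L

Time constants: τᵢ = Vᵢ/Q for each well-mixed tank.
τ₁ = 622.0/32.67 = 19.0389 min; τ₂ = 513.9/32.67 = 15.7300 min.
Tank 1: C₁ = C_in(1 − e^(−t/τ₁)). Tank 2 (τ₁ ≠ τ₂): C₂ = C_in[1 − (τ₁ e^(−t/τ₁) − τ₂ e^(−t/τ₂))/(τ₁ − τ₂)].
At t = 56.07: e^(−t/τ₁) = 0.0526006, e^(−t/τ₂) = 0.0283106.
C₂ = 1.842·[1 − (19.0389·0.0526006 − 15.7300·0.0283106)/(3.30885)] = 1.842·0.831926 = 1.53241 g/L.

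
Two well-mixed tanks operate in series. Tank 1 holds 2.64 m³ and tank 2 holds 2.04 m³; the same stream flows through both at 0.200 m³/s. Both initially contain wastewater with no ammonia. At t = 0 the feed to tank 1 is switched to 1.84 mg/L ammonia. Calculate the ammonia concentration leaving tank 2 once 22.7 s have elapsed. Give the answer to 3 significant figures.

1.07 mg/L

Time constants: τᵢ = Vᵢ/Q for each well-mixed tank.
τ₁ = 2.64/0.200 = 13.200 s; τ₂ = 2.04/0.200 = 10.200 s.
Tank 1: C₁ = C_in(1 − e^(−t/τ₁)). Tank 2 (τ₁ ≠ τ₂): C₂ = C_in[1 − (τ₁ e^(−t/τ₁) − τ₂ e^(−t/τ₂))/(τ₁ − τ₂)].
At t = 22.7: e^(−t/τ₁) = 0.17912, e^(−t/τ₂) = 0.10801.
C₂ = 1.84·[1 − (13.200·0.17912 − 10.200·0.10801)/(3.0000)] = 1.84·0.57912 = 1.0656 mg/L.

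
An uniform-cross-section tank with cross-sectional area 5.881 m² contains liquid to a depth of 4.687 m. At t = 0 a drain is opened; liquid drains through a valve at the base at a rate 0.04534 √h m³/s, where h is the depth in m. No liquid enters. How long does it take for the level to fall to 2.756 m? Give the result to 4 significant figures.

A dh/dt = −Q_out = −0.04534 √h.
This is separable: 2 d(√h)/dt = −0.04534/A, so √h = √h₀ − (0.04534/(2A)) t.
t = 2A(√h₀ − √h)/0.04534 = 2·5.881·(√4.687 − √2.756)/0.04534
  = 11.7620 × (2.16495 − 1.66012) / 0.04534 = 130.961 s.

131.0 s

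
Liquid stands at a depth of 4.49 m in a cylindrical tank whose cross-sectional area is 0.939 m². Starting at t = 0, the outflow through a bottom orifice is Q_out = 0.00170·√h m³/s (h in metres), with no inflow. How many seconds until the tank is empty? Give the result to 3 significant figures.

2340 s

With no inflow, A dh/dt = −0.00170 √h.
This is separable: 2 d(√h)/dt = −0.00170/A, so √h = √h₀ − (0.00170/(2A)) t.
Set h = 0: 2√h₀ = (0.00170/A) t_empty ⇒ t_empty = 2A√h₀/0.00170.
t_empty = 2·0.939·√4.49/0.00170 = 1.8780·2.1190/0.00170 = 2340.8 s.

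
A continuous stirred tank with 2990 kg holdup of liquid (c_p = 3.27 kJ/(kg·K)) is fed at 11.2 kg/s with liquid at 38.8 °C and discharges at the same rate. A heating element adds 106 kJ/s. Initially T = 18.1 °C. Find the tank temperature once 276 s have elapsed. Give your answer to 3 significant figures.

33.3 °C

M c_p dT/dt = ṁ c_p (T_in − T) + Q̇.
Rearrange: dT/dt = (T_ss − T)/τ with τ = M/ṁ = 266.96 s and T_ss = T_in + Q̇/(ṁ c_p) = 41.694 °C.
Solution: T(t) = T_ss + (T₀ − T_ss) e^(−t/τ).
T(276) = 41.694 + (-23.594)·e^(−276/266.96) = 41.694 + (-23.594)·0.35564 = 33.303 °C.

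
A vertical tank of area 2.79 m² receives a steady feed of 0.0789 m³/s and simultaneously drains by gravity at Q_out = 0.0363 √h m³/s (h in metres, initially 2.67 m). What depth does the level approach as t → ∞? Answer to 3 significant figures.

4.72 m

Level balance: A dh/dt = 0.0789 − 0.0363 √h. Setting dh/dt = 0:
Q_in = 0.0363 √h_ss ⇒ √h_ss = 0.0789/0.0363 = 2.1736.
h_ss = 2.1736² = 4.7243 m. (Since h₀ = 2.67 m < h_ss, the level will rise toward this value.)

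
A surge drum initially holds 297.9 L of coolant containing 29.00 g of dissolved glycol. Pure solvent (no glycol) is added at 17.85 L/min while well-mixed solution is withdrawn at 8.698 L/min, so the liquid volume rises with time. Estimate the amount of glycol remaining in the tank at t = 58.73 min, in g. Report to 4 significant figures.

Let m(t) be the amount of glycol. Volume: V(t) = V₀ + (Q_in − Q_out) t = 297.9 + 9.15200 t; V(58.73) = 835.397 L.
Solute balance: dm/dt = 0 − Q_out C = −Q_out m/V(t).
Separate: dm/m = −Q_out dt/V(t) ⇒ ln(m/m₀) = −(Q_out/(Q_in−Q_out)) ln(V/V₀).
m = m₀ (V₀/V)^(Q_out/(Q_in−Q_out)) = 29.00 × (297.9/835.397)^(0.950393) = 10.8841 g.

10.88 g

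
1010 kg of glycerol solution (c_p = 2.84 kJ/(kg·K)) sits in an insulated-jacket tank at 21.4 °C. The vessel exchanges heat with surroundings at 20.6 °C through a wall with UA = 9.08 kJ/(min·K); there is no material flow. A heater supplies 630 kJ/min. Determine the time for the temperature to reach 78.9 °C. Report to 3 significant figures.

576 min

Energy balance: M c_p dT/dt = −UA(T − T_amb) + Q̇.
τ = M c_p/UA = 315.90 min; T_ss = T_amb + Q̇/UA = 20.6 + 630/9.08 = 89.983 °C.
T(t) = T_ss + (T₀ − T_ss)e^(−t/τ); set T = 78.9:
t = −τ ln[(T − T_ss)/(T₀ − T_ss)] = −315.90 · ln(0.16160) = 575.77 min.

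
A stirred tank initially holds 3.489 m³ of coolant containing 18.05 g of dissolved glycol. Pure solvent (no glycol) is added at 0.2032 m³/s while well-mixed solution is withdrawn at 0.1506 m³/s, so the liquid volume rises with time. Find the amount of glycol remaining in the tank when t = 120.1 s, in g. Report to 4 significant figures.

0.9365 g

Total volume: dV/dt = Q_in − Q_out = 0.0526000 m³/s, so V(t) = 3.489 + 0.0526000 t and V(120.1) = 9.80626 m³.
No glycol enters, so dm/dt = −Q_out · (m/V).
dm/m = −Q_out dt/(V₀ + 0.0526000 t); integrating gives ln(m/m₀) = −(Q_out/(Q_in−Q_out)) ln(V/V₀).
m = m₀ (V₀/V)^(Q_out/(Q_in−Q_out)) = 18.05 × (3.489/9.80626)^(2.86312) = 0.936490 g.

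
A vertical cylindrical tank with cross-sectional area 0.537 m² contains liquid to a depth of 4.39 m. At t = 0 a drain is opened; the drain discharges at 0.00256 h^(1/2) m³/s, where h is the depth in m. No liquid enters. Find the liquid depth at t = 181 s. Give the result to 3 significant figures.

With no inflow, A dh/dt = −0.00256 √h.
Separate and integrate: 2(√h − √h₀) = −(0.00256/A) t.
√h = √4.39 − 0.00256·181/(2·0.537) = 2.0952 − 0.43143 = 1.6638.
h = 1.6638² = 2.7682 m.

2.77 m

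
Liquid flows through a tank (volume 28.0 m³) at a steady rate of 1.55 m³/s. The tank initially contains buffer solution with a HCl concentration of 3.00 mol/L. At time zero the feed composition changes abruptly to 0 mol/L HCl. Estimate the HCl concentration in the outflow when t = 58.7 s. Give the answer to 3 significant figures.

Accumulation = in − out for the solute gives V dC/dt = Q(C_in − C).
Time constant τ = V/Q = 28.0/1.55 = 18.065 s.
Solution: C(t) = C_in + (C₀ − C_in) e^(−t/τ).
C(58.7) = 0 + (3.00 − 0)·e^(−58.7/18.065) = 0 + (3.0000)·0.038795 = 0.11638 mol/L.

0.116 mol/L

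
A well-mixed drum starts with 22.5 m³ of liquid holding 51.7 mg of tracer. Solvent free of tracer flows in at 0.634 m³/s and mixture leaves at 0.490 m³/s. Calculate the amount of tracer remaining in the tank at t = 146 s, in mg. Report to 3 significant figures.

Let m(t) be the amount of tracer. Volume: V(t) = V₀ + (Q_in − Q_out) t = 22.5 + 0.14400 t; V(146) = 43.524 m³.
Species balance (pure solvent in): dm/dt = −Q_out · m/V(t).
Separate: dm/m = −Q_out dt/V(t) ⇒ ln(m/m₀) = −(Q_out/(Q_in−Q_out)) ln(V/V₀).
m = m₀ (V₀/V)^(Q_out/(Q_in−Q_out)) = 51.7 × (22.5/43.524)^(3.4028) = 5.4757 mg.

5.48 mg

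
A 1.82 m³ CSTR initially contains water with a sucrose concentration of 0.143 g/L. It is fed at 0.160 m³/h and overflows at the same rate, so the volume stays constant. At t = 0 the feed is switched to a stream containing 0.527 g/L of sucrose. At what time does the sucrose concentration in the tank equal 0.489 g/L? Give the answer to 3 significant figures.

26.3 h

Species balance: V dC/dt = Q(C_in − C) ⇒ τ = V/Q = 11.375 h.
C(t) = C_in + (C₀ − C_in) e^(−t/τ). Set C = 0.489 and solve for t:
e^(−t/τ) = (C − C_in)/(C₀ − C_in) = (0.489 − 0.527)/(0.143 − 0.527) = 0.098958
t = −τ ln(…) = 11.375 × 2.3131 = 26.311 h.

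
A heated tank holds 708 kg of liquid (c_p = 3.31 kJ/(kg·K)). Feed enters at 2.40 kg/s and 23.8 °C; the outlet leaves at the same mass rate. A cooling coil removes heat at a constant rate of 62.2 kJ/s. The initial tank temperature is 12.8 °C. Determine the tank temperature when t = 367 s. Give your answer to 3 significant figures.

Unsteady energy balance on the tank contents: M c_p dT/dt = ṁ c_p (T_in − T) − 62.2.
τ = M/ṁ = 295.00 s; T_ss = T_in − Q̇/(ṁ c_p) = 23.8 − 62.2/(2.40·3.31) = 15.970 °C.
This is linear first-order; T(t) = T_ss + (T₀ − T_ss) e^(−t/τ).
T(367) = 15.970 + (-3.1702)·e^(−367/295.00) = 15.970 + (-3.1702)·0.28821 = 15.057 °C.

15.1 °C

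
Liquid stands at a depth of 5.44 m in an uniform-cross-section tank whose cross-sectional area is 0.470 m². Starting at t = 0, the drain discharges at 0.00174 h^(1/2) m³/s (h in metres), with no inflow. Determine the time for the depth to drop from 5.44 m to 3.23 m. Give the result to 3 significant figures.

Accumulation of liquid (constant cross-section A): A dh/dt = −0.00174 √h.
Separate and integrate: 2(√h − √h₀) = −(0.00174/A) t.
t = 2A(√h₀ − √h)/0.00174 = 2·0.470·(√5.44 − √3.23)/0.00174
  = 0.94000 × (2.3324 − 1.7972) / 0.00174 = 289.11 s.

289 s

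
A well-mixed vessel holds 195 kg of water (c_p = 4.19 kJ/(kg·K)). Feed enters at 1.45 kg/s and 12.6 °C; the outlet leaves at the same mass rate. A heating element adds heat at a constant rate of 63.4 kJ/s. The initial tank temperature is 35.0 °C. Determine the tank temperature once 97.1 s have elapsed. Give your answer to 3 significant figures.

M c_p dT/dt = ṁ c_p (T_in − T) + Q̇.
τ = M/ṁ = 134.48 s; T_ss = T_in + Q̇/(ṁ c_p) = 12.6 + 63.4/(1.45·4.19) = 23.035 °C.
T approaches T_ss exponentially: T(t) = T_ss + (T₀ − T_ss) e^(−t/τ).
T(97.1) = 23.035 + (11.965)·e^(−97.1/134.48) = 23.035 + (11.965)·0.48577 = 28.847 °C.

28.8 °C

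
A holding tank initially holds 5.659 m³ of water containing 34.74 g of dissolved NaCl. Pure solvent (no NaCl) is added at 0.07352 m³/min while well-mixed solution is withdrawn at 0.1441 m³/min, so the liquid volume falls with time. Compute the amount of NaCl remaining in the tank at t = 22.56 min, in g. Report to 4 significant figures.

Let m(t) be the amount of NaCl. Volume: V(t) = V₀ + (Q_in − Q_out) t = 5.659 − 0.0705800 t; V(22.56) = 4.06672 m³.
Solute balance: dm/dt = 0 − Q_out C = −Q_out m/V(t).
Separate: dm/m = −Q_out dt/V(t) ⇒ ln(m/m₀) = −(Q_out/(Q_in−Q_out)) ln(V/V₀).
m = m₀ (V₀/V)^(Q_out/(Q_in−Q_out)) = 34.74 × (5.659/4.06672)^(-2.04165) = 17.6954 g.

17.70 g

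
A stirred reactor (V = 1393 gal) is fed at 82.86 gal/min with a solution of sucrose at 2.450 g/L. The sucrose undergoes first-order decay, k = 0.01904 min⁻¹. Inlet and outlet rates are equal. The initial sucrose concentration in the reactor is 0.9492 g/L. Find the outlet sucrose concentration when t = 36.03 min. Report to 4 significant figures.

1.802 g/L

V dC/dt = Q(C_in − C) − k V C.
This is linear with rate a = Q/V + k = 0.0785231 min⁻¹.
C_ss = Q C_in/(Q + kV) = 1.85593 g/L; C(t) = C_ss + (C₀ − C_ss) e^(−a t).
C(36.03) = 1.85593 + (-0.906733)·e^(−0.0785231·36.03) = 1.85593 + (-0.906733)·0.0590608 = 1.80238 g/L.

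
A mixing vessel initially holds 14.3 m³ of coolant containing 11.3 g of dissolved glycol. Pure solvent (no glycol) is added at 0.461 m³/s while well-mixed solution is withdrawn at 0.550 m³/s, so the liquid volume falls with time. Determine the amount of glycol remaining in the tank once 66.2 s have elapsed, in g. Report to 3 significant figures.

0.424 g

Let m(t) be the amount of glycol. Volume: V(t) = V₀ + (Q_in − Q_out) t = 14.3 − 0.089000 t; V(66.2) = 8.4082 m³.
Solute balance: dm/dt = 0 − Q_out C = −Q_out m/V(t).
Separate: dm/m = −Q_out dt/V(t) ⇒ ln(m/m₀) = −(Q_out/(Q_in−Q_out)) ln(V/V₀).
m = m₀ (V₀/V)^(Q_out/(Q_in−Q_out)) = 11.3 × (14.3/8.4082)^(-6.1798) = 0.42444 g.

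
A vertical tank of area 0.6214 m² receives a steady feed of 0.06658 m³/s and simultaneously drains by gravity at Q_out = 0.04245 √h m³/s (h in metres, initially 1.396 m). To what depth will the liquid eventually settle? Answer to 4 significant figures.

Volume balance on the tank: A dh/dt = Q_in − 0.04245 √h. At steady state dh/dt = 0:
Q_in = 0.04245 √h_ss ⇒ √h_ss = 0.06658/0.04245 = 1.56843.
h_ss = 1.56843² = 2.45998 m. (Since h₀ = 1.396 m < h_ss, the level will rise toward this value.)

2.460 m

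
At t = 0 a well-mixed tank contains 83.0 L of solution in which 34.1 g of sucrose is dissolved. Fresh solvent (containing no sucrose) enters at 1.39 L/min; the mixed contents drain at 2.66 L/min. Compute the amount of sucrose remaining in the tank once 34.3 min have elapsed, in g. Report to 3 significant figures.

Let m(t) be the amount of sucrose. Volume: V(t) = V₀ + (Q_in − Q_out) t = 83.0 − 1.2700 t; V(34.3) = 39.439 L.
Species balance (pure solvent in): dm/dt = −Q_out · m/V(t).
Separate: dm/m = −Q_out dt/V(t) ⇒ ln(m/m₀) = −(Q_out/(Q_in−Q_out)) ln(V/V₀).
m = m₀ (V₀/V)^(Q_out/(Q_in−Q_out)) = 34.1 × (83.0/39.439)^(-2.0945) = 7.1766 g.

7.18 g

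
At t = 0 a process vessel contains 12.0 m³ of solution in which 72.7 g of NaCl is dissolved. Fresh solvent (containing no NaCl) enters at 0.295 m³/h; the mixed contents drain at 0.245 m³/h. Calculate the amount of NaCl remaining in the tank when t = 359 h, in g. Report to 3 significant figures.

0.823 g

Total volume: dV/dt = Q_in − Q_out = 0.050000 m³/h, so V(t) = 12.0 + 0.050000 t and V(359) = 29.950 m³.
Species balance (pure solvent in): dm/dt = −Q_out · m/V(t).
Separate: dm/m = −Q_out dt/V(t) ⇒ ln(m/m₀) = −(Q_out/(Q_in−Q_out)) ln(V/V₀).
m = m₀ (V₀/V)^(Q_out/(Q_in−Q_out)) = 72.7 × (12.0/29.950)^(4.9000) = 0.82258 g.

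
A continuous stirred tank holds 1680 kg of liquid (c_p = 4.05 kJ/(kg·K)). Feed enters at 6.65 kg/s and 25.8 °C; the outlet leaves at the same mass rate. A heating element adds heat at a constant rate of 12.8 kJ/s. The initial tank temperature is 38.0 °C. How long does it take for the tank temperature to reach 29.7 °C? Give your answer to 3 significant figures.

Unsteady energy balance on the tank contents: M c_p dT/dt = ṁ c_p (T_in − T) + 12.8.
τ = M/ṁ = 252.63 s; T_ss = T_in + Q̇/(ṁ c_p) = 26.275 °C.
T(t) = T_ss + (T₀ − T_ss) e^(−t/τ). Set T = 29.7:
e^(−t/τ) = (29.7 − 26.275)/(38.0 − 26.275) = 0.29210
t = −252.63 · ln(0.29210) = 310.91 s.

311 s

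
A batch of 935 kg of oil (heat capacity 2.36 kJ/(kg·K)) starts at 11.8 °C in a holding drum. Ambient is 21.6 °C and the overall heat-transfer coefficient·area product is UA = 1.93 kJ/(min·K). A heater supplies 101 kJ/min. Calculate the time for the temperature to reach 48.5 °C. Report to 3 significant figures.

1020 min

M c_p dT/dt = −UA(T − T_amb) + Q̇.
τ = M c_p/UA = 1143.3 min; T_ss = T_amb + Q̇/UA = 21.6 + 101/1.93 = 73.932 °C.
T(t) = T_ss + (T₀ − T_ss)e^(−t/τ); set T = 48.5:
t = −τ ln[(T − T_ss)/(T₀ − T_ss)] = −1143.3 · ln(0.40932) = 1021.3 min.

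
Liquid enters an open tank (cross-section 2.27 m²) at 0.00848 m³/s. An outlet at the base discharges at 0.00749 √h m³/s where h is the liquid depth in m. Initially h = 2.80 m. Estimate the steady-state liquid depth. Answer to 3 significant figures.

Level balance: A dh/dt = 0.00848 − 0.00749 √h. Setting dh/dt = 0:
Q_in = 0.00749 √h_ss ⇒ √h_ss = 0.00848/0.00749 = 1.1322.
h_ss = 1.1322² = 1.2818 m. (Since h₀ = 2.80 m > h_ss, the level will fall toward this value.)

1.28 m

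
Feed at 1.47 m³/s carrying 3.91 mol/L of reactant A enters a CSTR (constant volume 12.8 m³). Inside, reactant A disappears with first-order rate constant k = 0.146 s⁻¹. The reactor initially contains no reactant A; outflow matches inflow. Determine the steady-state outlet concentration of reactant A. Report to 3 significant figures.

Species balance: V dC/dt = Q C_in − Q C − k V C.
Steady state (dC/dt = 0): C_ss = Q C_in/(Q + kV) = C_in/(1 + kV/Q).
C_ss = 1.47·3.91/(1.47 + 0.146·12.8) = 5.7477/3.3388 = 1.7215 mol/L.

1.72 mol/L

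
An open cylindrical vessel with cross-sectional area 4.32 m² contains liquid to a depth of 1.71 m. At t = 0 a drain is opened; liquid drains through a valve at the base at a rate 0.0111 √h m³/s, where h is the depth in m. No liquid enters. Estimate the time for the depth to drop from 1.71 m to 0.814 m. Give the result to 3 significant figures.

With no inflow, A dh/dt = −0.0111 √h.
This is separable: 2 d(√h)/dt = −0.0111/A, so √h = √h₀ − (0.0111/(2A)) t.
t = 2A(√h₀ − √h)/0.0111 = 2·4.32·(√1.71 − √0.814)/0.0111
  = 8.6400 × (1.3077 − 0.90222) / 0.0111 = 315.59 s.

316 s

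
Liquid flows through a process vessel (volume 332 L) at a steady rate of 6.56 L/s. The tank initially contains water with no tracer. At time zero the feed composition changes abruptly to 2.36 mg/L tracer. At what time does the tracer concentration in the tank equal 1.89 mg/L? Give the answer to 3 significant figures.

81.7 s

Transient balance on the dissolved component: V dC/dt = Q(C_in − C), so τ = V/Q = 50.610 s.
C(t) = C_in + (C₀ − C_in) e^(−t/τ). Set C = 1.89 and solve for t:
e^(−t/τ) = (C − C_in)/(C₀ − C_in) = (1.89 − 2.36)/(0 − 2.36) = 0.19915
t = −τ ln(…) = 50.610 × 1.6137 = 81.668 s.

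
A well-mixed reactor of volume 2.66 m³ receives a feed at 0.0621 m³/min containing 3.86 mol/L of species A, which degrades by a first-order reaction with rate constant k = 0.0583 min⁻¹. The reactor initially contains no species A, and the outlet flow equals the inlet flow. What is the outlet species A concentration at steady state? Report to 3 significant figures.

Species balance: V dC/dt = Q C_in − Q C − k V C.
At steady state: 0 = Q C_in − (Q + kV) C_ss, so C_ss = Q C_in/(Q + kV).
C_ss = 0.0621·3.86/(0.0621 + 0.0583·2.66) = 0.23971/0.21718 = 1.1037 mol/L.

1.10 mol/L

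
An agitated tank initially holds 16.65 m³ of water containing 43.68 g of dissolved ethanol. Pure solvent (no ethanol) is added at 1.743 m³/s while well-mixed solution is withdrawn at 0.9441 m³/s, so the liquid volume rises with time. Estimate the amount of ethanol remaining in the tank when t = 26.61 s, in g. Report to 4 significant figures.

Let m(t) be the amount of ethanol. Volume: V(t) = V₀ + (Q_in − Q_out) t = 16.65 + 0.798900 t; V(26.61) = 37.9087 m³.
No ethanol enters, so dm/dt = −Q_out · (m/V).
dm/m = −Q_out dt/(V₀ + 0.798900 t); integrating gives ln(m/m₀) = −(Q_out/(Q_in−Q_out)) ln(V/V₀).
m = m₀ (V₀/V)^(Q_out/(Q_in−Q_out)) = 43.68 × (16.65/37.9087)^(1.18175) = 16.5201 g.

16.52 g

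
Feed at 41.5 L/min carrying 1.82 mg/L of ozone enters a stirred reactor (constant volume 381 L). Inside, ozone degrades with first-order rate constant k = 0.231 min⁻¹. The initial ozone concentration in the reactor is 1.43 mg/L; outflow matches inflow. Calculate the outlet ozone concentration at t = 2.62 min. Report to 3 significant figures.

0.931 mg/L

Species balance: V dC/dt = Q C_in − Q C − k V C.
dC/dt = (Q/V) C_in − (Q/V + k) C; effective rate a = Q/V + k = 0.10892 + 0.231 = 0.33992 min⁻¹.
C_ss = Q C_in/(Q + kV) = 0.58319 mg/L; C(t) = C_ss + (C₀ − C_ss) e^(−a t).
C(2.62) = 0.58319 + (0.84681)·e^(−0.33992·2.62) = 0.58319 + (0.84681)·0.41041 = 0.93073 mg/L.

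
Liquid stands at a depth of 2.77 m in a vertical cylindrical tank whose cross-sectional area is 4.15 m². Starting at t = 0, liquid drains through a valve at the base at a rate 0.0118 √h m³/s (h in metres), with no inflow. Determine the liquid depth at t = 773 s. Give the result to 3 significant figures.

0.320 m

Mass balance (ρ constant): A dh/dt = −0.0118 √h.
Separate and integrate: 2(√h − √h₀) = −(0.0118/A) t.
√h = √2.77 − 0.0118·773/(2·4.15) = 1.6643 − 1.0990 = 0.56537.
h = 0.56537² = 0.31964 m.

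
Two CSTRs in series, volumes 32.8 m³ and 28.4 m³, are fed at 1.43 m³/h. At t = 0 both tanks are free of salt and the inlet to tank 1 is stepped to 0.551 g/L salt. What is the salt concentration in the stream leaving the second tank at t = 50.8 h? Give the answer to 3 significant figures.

0.378 g/L

Time constants: τᵢ = Vᵢ/Q for each well-mixed tank.
τ₁ = 32.8/1.43 = 22.937 h; τ₂ = 28.4/1.43 = 19.860 h.
Solving the cascade with C₁(0)=C₂(0)=0 gives C₂(t) = C_in[1 − (τ₁ e^(−t/τ₁) − τ₂ e^(−t/τ₂))/(τ₁ − τ₂)].
At t = 50.8: e^(−t/τ₁) = 0.10918, e^(−t/τ₂) = 0.077468.
C₂ = 0.551·[1 − (22.937·0.10918 − 19.860·0.077468)/(3.0769)] = 0.551·0.68613 = 0.37806 g/L.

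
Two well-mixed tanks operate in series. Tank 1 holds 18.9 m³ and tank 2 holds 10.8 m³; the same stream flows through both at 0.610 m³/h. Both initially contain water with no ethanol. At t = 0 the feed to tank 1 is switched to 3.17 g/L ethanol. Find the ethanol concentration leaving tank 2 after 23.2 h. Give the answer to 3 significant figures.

Time constants: τᵢ = Vᵢ/Q for each well-mixed tank.
τ₁ = 18.9/0.610 = 30.984 h; τ₂ = 10.8/0.610 = 17.705 h.
Solving the cascade with C₁(0)=C₂(0)=0 gives C₂(t) = C_in[1 − (τ₁ e^(−t/τ₁) − τ₂ e^(−t/τ₂))/(τ₁ − τ₂)].
At t = 23.2: e^(−t/τ₁) = 0.47294, e^(−t/τ₂) = 0.26972.
C₂ = 3.17·[1 − (30.984·0.47294 − 17.705·0.26972)/(13.279)] = 3.17·0.25610 = 0.81182 g/L.

0.812 g/L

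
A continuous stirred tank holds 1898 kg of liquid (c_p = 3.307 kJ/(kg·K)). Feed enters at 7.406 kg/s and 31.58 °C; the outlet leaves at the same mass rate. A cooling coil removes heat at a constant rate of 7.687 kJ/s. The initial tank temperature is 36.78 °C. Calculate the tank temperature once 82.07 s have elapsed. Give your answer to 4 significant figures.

35.27 °C

First-law balance (no shaft work): M c_p dT/dt = ṁ c_p (T_in − T) − 7.687.
τ = M/ṁ = 256.279 s; T_ss = T_in − Q̇/(ṁ c_p) = 31.58 − 7.687/(7.406·3.307) = 31.2661 °C.
Integrating: T(t) = T_ss + (T₀ − T_ss) e^(−t/τ).
T(82.07) = 31.2661 + (5.51386)·e^(−82.07/256.279) = 31.2661 + (5.51386)·0.725977 = 35.2691 °C.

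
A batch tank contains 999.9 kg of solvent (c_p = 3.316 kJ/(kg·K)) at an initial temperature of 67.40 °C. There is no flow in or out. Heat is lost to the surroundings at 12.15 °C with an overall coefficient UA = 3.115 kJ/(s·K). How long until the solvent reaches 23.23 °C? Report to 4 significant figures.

M c_p dT/dt = −UA(T − T_amb).
τ = M c_p/UA = 1064.42 s; T_ss = T_amb = 12.1500 °C.
T(t) = T_ss + (T₀ − T_ss)e^(−t/τ); set T = 23.23:
t = −τ ln[(T − T_ss)/(T₀ − T_ss)] = −1064.42 · ln(0.200543) = 1710.23 s.

1710 s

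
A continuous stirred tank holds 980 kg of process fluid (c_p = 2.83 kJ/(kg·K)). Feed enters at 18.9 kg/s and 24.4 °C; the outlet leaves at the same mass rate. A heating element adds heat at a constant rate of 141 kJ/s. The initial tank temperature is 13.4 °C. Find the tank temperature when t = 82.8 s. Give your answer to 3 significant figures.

24.3 °C

Unsteady energy balance on the tank contents: M c_p dT/dt = ṁ c_p (T_in − T) + 141.
Rearrange: dT/dt = (T_ss − T)/τ with τ = M/ṁ = 51.852 s and T_ss = T_in + Q̇/(ṁ c_p) = 27.036 °C.
Integrating: T(t) = T_ss + (T₀ − T_ss) e^(−t/τ).
T(82.8) = 27.036 + (-13.636)·e^(−82.8/51.852) = 27.036 + (-13.636)·0.20253 = 24.274 °C.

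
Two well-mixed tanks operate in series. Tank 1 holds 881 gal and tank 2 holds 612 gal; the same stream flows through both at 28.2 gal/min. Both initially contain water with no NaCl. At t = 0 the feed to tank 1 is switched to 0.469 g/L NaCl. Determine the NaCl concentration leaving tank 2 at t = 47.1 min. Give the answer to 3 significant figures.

Species balance on tank i: dCᵢ/dt = (Cᵢ₋₁ − Cᵢ)/τᵢ with τᵢ = Vᵢ/Q.
τ₁ = 881/28.2 = 31.241 min; τ₂ = 612/28.2 = 21.702 min.
Tank 1: C₁ = C_in(1 − e^(−t/τ₁)). Tank 2 (τ₁ ≠ τ₂): C₂ = C_in[1 − (τ₁ e^(−t/τ₁) − τ₂ e^(−t/τ₂))/(τ₁ − τ₂)].
At t = 47.1: e^(−t/τ₁) = 0.22143, e^(−t/τ₂) = 0.11414.
C₂ = 0.469·[1 − (31.241·0.22143 − 21.702·0.11414)/(9.5390)] = 0.469·0.53447 = 0.25067 g/L.

0.251 g/L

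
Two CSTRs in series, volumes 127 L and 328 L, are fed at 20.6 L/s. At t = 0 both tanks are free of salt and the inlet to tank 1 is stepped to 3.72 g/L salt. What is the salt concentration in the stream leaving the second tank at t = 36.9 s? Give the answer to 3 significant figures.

3.13 g/L

Each tank obeys Vᵢ dCᵢ/dt = Q(Cᵢ₋₁ − Cᵢ), so τᵢ = Vᵢ/Q.
τ₁ = 127/20.6 = 6.1650 s; τ₂ = 328/20.6 = 15.922 s.
Tank 1: C₁ = C_in(1 − e^(−t/τ₁)). Tank 2 (τ₁ ≠ τ₂): C₂ = C_in[1 − (τ₁ e^(−t/τ₁) − τ₂ e^(−t/τ₂))/(τ₁ − τ₂)].
At t = 36.9: e^(−t/τ₁) = 0.0025153, e^(−t/τ₂) = 0.098520.
C₂ = 3.72·[1 − (6.1650·0.0025153 − 15.922·0.098520)/(-9.7573)] = 3.72·0.84082 = 3.1279 g/L.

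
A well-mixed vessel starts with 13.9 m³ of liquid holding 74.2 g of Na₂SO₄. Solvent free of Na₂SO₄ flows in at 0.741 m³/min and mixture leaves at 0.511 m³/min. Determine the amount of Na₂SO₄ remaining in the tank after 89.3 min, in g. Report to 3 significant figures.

Let m(t) be the amount of Na₂SO₄. Volume: V(t) = V₀ + (Q_in − Q_out) t = 13.9 + 0.23000 t; V(89.3) = 34.439 m³.
No Na₂SO₄ enters, so dm/dt = −Q_out · (m/V).
Separate: dm/m = −Q_out dt/V(t) ⇒ ln(m/m₀) = −(Q_out/(Q_in−Q_out)) ln(V/V₀).
m = m₀ (V₀/V)^(Q_out/(Q_in−Q_out)) = 74.2 × (13.9/34.439)^(2.2217) = 9.8846 g.

9.88 g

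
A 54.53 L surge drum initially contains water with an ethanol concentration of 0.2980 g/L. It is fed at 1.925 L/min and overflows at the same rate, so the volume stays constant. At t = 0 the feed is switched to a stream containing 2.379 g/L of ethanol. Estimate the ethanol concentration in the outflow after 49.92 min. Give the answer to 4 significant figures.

Mass balance on the solute (V constant): V dC/dt = Q(C_in − C).
Time constant τ = V/Q = 54.53/1.925 = 28.3273 min.
Solution: C(t) = C_in + (C₀ − C_in) e^(−t/τ).
C(49.92) = 2.379 + (0.2980 − 2.379)·e^(−49.92/28.3273) = 2.379 + (-2.08100)·0.171657 = 2.02178 g/L.

2.022 g/L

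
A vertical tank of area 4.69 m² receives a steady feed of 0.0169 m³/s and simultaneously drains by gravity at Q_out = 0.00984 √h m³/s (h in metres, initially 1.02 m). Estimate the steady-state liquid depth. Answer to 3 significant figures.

2.95 m

Level balance: A dh/dt = 0.0169 − 0.00984 √h. Setting dh/dt = 0:
Q_in = 0.00984 √h_ss ⇒ √h_ss = 0.0169/0.00984 = 1.7175.
h_ss = 1.7175² = 2.9497 m. (Since h₀ = 1.02 m < h_ss, the level will rise toward this value.)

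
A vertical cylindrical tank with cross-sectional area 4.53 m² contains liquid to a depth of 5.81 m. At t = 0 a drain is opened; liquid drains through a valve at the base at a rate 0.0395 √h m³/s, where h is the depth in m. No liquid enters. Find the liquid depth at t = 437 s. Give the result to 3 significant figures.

0.255 m

A dh/dt = −Q_out = −0.0395 √h.
∫ h^(−1/2) dh = −(0.0395/A) ∫ dt, giving 2√h = 2√h₀ − (0.0395/A) t.
√h = √5.81 − 0.0395·437/(2·4.53) = 2.4104 − 1.9052 = 0.50515.
h = 0.50515² = 0.25518 m.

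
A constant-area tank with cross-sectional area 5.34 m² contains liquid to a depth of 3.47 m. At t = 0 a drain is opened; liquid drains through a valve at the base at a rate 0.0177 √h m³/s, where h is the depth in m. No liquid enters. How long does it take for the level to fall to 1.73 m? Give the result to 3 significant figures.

330 s

A dh/dt = −Q_out = −0.0177 √h.
∫ h^(−1/2) dh = −(0.0177/A) ∫ dt, giving 2√h = 2√h₀ − (0.0177/A) t.
t = 2A(√h₀ − √h)/0.0177 = 2·5.34·(√3.47 − √1.73)/0.0177
  = 10.680 × (1.8628 − 1.3153) / 0.0177 = 330.36 s.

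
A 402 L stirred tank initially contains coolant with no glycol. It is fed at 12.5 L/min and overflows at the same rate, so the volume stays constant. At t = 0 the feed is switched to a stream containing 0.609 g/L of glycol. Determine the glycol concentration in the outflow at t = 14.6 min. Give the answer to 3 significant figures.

Accumulation = in − out for the solute gives V dC/dt = Q(C_in − C).
Time constant τ = V/Q = 402/12.5 = 32.160 min.
Integrating: C(t) = C_in + (C₀ − C_in) e^(−t/τ).
C(14.6) = 0.609 + (0 − 0.609)·e^(−14.6/32.160) = 0.609 + (-0.60900)·0.63510 = 0.22223 g/L.

0.222 g/L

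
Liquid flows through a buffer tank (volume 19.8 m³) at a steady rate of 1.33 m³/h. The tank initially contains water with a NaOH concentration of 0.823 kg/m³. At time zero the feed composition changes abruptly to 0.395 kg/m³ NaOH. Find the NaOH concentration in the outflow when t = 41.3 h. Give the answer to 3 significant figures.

0.422 kg/m³

Unsteady species balance (constant V, well mixed): V dC/dt = Q(C_in − C).
Time constant τ = V/Q = 19.8/1.33 = 14.887 h.
This is linear first-order; C(t) = C_in + (C₀ − C_in) e^(−t/τ).
C(41.3) = 0.395 + (0.823 − 0.395)·e^(−41.3/14.887) = 0.395 + (0.42800)·0.062400 = 0.42171 kg/m³.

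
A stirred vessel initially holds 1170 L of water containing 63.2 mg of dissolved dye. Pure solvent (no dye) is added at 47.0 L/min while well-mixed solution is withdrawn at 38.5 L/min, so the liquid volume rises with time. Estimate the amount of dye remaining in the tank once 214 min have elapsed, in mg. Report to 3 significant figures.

Let m(t) be the amount of dye. Volume: V(t) = V₀ + (Q_in − Q_out) t = 1170 + 8.5000 t; V(214) = 2989.0 L.
No dye enters, so dm/dt = −Q_out · (m/V).
dm/m = −Q_out dt/(V₀ + 8.5000 t); integrating gives ln(m/m₀) = −(Q_out/(Q_in−Q_out)) ln(V/V₀).
m = m₀ (V₀/V)^(Q_out/(Q_in−Q_out)) = 63.2 × (1170/2989.0)^(4.5294) = 0.90304 mg.

0.903 mg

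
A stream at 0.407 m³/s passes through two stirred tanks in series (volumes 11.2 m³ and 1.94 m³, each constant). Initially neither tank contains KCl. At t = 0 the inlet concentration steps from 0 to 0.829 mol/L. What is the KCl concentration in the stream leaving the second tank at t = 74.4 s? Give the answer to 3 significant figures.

Time constants: τᵢ = Vᵢ/Q for each well-mixed tank.
τ₁ = 11.2/0.407 = 27.518 s; τ₂ = 1.94/0.407 = 4.7666 s.
Solving the cascade with C₁(0)=C₂(0)=0 gives C₂(t) = C_in[1 − (τ₁ e^(−t/τ₁) − τ₂ e^(−t/τ₂))/(τ₁ − τ₂)].
At t = 74.4: e^(−t/τ₁) = 0.066961, e^(−t/τ₂) = 1.6644e-07.
C₂ = 0.829·[1 − (27.518·0.066961 − 4.7666·1.6644e-07)/(22.752)] = 0.829·0.91901 = 0.76186 mol/L.

0.762 mol/L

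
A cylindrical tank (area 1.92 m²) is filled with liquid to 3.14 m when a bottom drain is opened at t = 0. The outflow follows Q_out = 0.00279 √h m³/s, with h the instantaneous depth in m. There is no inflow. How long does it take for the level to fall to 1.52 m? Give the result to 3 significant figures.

742 s

Accumulation of liquid (constant cross-section A): A dh/dt = −0.00279 √h.
Separate and integrate: 2(√h − √h₀) = −(0.00279/A) t.
t = 2A(√h₀ − √h)/0.00279 = 2·1.92·(√3.14 − √1.52)/0.00279
  = 3.8400 × (1.7720 − 1.2329) / 0.00279 = 742.02 s.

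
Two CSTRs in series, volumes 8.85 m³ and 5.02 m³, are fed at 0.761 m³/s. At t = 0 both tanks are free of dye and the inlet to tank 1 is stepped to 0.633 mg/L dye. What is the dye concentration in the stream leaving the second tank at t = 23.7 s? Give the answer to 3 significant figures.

Species balance on tank i: dCᵢ/dt = (Cᵢ₋₁ − Cᵢ)/τᵢ with τᵢ = Vᵢ/Q.
τ₁ = 8.85/0.761 = 11.629 s; τ₂ = 5.02/0.761 = 6.5966 s.
Tank 1: C₁ = C_in(1 − e^(−t/τ₁)). Tank 2 (τ₁ ≠ τ₂): C₂ = C_in[1 − (τ₁ e^(−t/τ₁) − τ₂ e^(−t/τ₂))/(τ₁ − τ₂)].
At t = 23.7: e^(−t/τ₁) = 0.13030, e^(−t/τ₂) = 0.027522.
C₂ = 0.633·[1 − (11.629·0.13030 − 6.5966·0.027522)/(5.0329)] = 0.633·0.73499 = 0.46525 mg/L.

0.465 mg/L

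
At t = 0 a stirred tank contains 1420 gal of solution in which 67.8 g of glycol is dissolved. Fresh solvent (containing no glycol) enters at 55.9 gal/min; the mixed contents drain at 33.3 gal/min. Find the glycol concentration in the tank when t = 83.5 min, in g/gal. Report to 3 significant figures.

Total volume: dV/dt = Q_in − Q_out = 22.600 gal/min, so V(t) = 1420 + 22.600 t and V(83.5) = 3307.1 gal.
Solute balance: dm/dt = 0 − Q_out C = −Q_out m/V(t).
Separate: dm/m = −Q_out dt/V(t) ⇒ ln(m/m₀) = −(Q_out/(Q_in−Q_out)) ln(V/V₀).
m = m₀ (V₀/V)^(Q_out/(Q_in−Q_out)) = 67.8 × (1420/3307.1)^(1.4735) = 19.509 g.
C = m/V = 19.509/3307.1 = 0.0058992 g/gal.

0.00590 g/gal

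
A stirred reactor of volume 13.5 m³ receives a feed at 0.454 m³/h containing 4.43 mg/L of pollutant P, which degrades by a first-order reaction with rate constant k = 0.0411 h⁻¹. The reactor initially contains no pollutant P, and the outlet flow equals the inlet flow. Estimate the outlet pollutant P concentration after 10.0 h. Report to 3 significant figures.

1.05 mg/L

Accumulation = in − out − consumed: V dC/dt = Q C_in − Q C − k V C.
This is linear with rate a = Q/V + k = 0.074730 h⁻¹.
C_ss = Q C_in/(Q + kV) = 1.9936 mg/L; C(t) = C_ss + (C₀ − C_ss) e^(−a t).
C(10.0) = 1.9936 + (-1.9936)·e^(−0.074730·10.0) = 1.9936 + (-1.9936)·0.47365 = 1.0493 mg/L.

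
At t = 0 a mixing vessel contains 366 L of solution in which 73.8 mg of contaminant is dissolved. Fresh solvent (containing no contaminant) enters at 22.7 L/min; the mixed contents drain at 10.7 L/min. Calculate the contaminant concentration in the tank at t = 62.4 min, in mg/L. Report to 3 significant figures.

0.0245 mg/L

Total volume: dV/dt = Q_in − Q_out = 12.000 L/min, so V(t) = 366 + 12.000 t and V(62.4) = 1114.8 L.
Solute balance: dm/dt = 0 − Q_out C = −Q_out m/V(t).
Separate: dm/m = −Q_out dt/V(t) ⇒ ln(m/m₀) = −(Q_out/(Q_in−Q_out)) ln(V/V₀).
m = m₀ (V₀/V)^(Q_out/(Q_in−Q_out)) = 73.8 × (366/1114.8)^(0.89167) = 27.337 mg.
C = m/V = 27.337/1114.8 = 0.024521 mg/L.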